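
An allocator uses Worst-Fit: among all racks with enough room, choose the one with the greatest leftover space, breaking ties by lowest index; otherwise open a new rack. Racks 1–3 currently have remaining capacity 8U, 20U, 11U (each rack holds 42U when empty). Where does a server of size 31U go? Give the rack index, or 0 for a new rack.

0

No rack has ≥ 31U free, so a new rack is opened.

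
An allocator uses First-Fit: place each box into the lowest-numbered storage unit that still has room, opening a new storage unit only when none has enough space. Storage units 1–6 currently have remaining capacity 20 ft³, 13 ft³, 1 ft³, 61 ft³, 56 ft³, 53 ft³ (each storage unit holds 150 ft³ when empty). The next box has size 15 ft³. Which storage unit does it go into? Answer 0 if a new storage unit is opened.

1

Storage units with room: storage unit 1 (20 ft³), storage unit 4 (61 ft³), storage unit 5 (56 ft³), storage unit 6 (53 ft³).
The first with room is storage unit 1.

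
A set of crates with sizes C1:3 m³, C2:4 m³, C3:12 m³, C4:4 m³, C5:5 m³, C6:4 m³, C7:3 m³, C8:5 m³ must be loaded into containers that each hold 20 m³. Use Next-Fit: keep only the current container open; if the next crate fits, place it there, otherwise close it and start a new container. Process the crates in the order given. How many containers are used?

Put C1 (3 m³) in container 1; 17 m³ remain.
Put C2 (4 m³) in container 1; 13 m³ remain.
Put C3 (12 m³) in container 1; 1 m³ remain.
Put C4 (4 m³) in container 2; 16 m³ remain.
Put C5 (5 m³) in container 2; 11 m³ remain.
Put C6 (4 m³) in container 2; 7 m³ remain.
Put C7 (3 m³) in container 2; 4 m³ remain.
Put C8 (5 m³) in container 3; 15 m³ remain.
Final containers: [3,4,12] [4,5,4,3] [5].

3 containers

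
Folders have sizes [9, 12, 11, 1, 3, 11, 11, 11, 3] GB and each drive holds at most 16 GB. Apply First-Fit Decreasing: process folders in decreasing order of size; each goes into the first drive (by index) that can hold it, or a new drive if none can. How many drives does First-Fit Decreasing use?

Sorted descending: 12, 11, 11, 11, 11, 9, 3, 3, 1.
Put 12 GB in drive 1; 4 GB remain.
Put 11 GB in drive 2; 5 GB remain.
Put 11 GB in drive 3; 5 GB remain.
Put 11 GB in drive 4; 5 GB remain.
Put 11 GB in drive 5; 5 GB remain.
Put 9 GB in drive 6; 7 GB remain.
Put 3 GB in drive 1; 1 GB remain.
Put 3 GB in drive 2; 2 GB remain.
Put 1 GB in drive 1; 0 GB remain.

6 drives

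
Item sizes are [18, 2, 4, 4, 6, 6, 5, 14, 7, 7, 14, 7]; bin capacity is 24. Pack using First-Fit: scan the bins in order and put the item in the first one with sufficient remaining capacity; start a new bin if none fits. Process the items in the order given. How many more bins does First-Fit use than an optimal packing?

First-Fit: [18,2,4] [4,6,6,5] [14,7] [7,14] [7] → 5 bins.
Total size 94; any packing needs at least ⌈94/24⌉ = 4 bins.
An optimal packing achieves that bound: [18,6] [14,7,2] [14,6,4] [7,7,5,4] → 4 bins.
Excess: 5 − 4 = 1.

1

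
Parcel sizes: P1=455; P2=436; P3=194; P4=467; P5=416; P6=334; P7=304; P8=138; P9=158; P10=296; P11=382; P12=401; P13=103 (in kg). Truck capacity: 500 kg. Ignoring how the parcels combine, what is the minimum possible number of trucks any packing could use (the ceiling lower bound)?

9 trucks

Total size = 455 + 436 + 194 + 467 + 416 + 334 + 304 + 138 + 158 + 296 + 382 + 401 + 103 = 4084 kg.
⌈4084 / 500⌉ = 9.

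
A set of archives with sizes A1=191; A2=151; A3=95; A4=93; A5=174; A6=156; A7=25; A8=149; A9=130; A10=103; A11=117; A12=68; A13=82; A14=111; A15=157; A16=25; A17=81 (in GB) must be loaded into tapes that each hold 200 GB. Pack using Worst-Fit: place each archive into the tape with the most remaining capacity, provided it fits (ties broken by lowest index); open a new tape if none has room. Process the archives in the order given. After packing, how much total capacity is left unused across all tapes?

A1 (191 GB) → tape 1 (remaining 9 GB)
A2 (151 GB) → tape 2 (remaining 49 GB)
A3 (95 GB) → tape 3 (remaining 105 GB)
A4 (93 GB) → tape 3 (remaining 12 GB)
A5 (174 GB) → tape 4 (remaining 26 GB)
A6 (156 GB) → tape 5 (remaining 44 GB)
A7 (25 GB) → tape 2 (remaining 24 GB)
A8 (149 GB) → tape 6 (remaining 51 GB)
A9 (130 GB) → tape 7 (remaining 70 GB)
A10 (103 GB) → tape 8 (remaining 97 GB)
A11 (117 GB) → tape 9 (remaining 83 GB)
A12 (68 GB) → tape 8 (remaining 29 GB)
A13 (82 GB) → tape 9 (remaining 1 GB)
A14 (111 GB) → tape 10 (remaining 89 GB)
A15 (157 GB) → tape 11 (remaining 43 GB)
A16 (25 GB) → tape 10 (remaining 64 GB)
A17 (81 GB) → tape 12 (remaining 119 GB)
12 tapes × 200 GB = 2400 GB; used 1908 GB; unused 492 GB.

492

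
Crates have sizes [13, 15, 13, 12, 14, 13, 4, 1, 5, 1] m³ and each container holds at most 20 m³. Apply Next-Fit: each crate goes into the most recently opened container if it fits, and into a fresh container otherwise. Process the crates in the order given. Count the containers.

container 1: place 13 m³, 7 m³ left
container 2: place 15 m³, 5 m³ left
container 3: place 13 m³, 7 m³ left
container 4: place 12 m³, 8 m³ left
container 5: place 14 m³, 6 m³ left
container 6: place 13 m³, 7 m³ left
container 6: place 4 m³, 3 m³ left
container 6: place 1 m³, 2 m³ left
container 7: place 5 m³, 15 m³ left
container 7: place 1 m³, 14 m³ left

7 containers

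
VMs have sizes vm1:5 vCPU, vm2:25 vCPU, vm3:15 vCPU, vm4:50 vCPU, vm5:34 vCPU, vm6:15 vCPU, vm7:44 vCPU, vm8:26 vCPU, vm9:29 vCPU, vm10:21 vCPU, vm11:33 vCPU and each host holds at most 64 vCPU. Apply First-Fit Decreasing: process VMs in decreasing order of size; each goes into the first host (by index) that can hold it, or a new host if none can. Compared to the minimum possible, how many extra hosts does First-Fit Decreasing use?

0

First-Fit Decreasing: [50,5] [44,15] [34,29] [33,26] [25,21,15] → 5 hosts.
Total size 297 vCPU; any packing needs at least ⌈297/64⌉ = 5 hosts.
So 5 is already optimal.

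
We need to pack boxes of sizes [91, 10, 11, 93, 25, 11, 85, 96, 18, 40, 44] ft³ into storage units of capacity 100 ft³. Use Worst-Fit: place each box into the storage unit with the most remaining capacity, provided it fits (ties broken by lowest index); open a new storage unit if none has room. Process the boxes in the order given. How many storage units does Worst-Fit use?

6 storage units

Put 91 ft³ in storage unit 1; 9 ft³ remain.
Put 10 ft³ in storage unit 2; 90 ft³ remain.
Put 11 ft³ in storage unit 2; 79 ft³ remain.
Put 93 ft³ in storage unit 3; 7 ft³ remain.
Put 25 ft³ in storage unit 2; 54 ft³ remain.
Put 11 ft³ in storage unit 2; 43 ft³ remain.
Put 85 ft³ in storage unit 4; 15 ft³ remain.
Put 96 ft³ in storage unit 5; 4 ft³ remain.
Put 18 ft³ in storage unit 2; 25 ft³ remain.
Put 40 ft³ in storage unit 6; 60 ft³ remain.
Put 44 ft³ in storage unit 6; 16 ft³ remain.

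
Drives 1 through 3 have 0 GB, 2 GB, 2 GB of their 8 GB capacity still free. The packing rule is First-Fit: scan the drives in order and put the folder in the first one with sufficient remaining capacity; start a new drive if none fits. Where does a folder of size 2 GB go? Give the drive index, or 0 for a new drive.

2

Drives with room: drive 2 (2 GB), drive 3 (2 GB).
The first with room is drive 2.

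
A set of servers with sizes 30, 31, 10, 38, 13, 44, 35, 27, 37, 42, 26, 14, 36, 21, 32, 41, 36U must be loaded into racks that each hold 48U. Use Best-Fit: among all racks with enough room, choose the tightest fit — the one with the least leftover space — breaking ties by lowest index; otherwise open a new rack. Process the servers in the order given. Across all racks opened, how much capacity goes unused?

rack 1: place 30U, 18U left
rack 2: place 31U, 17U left
rack 2: place 10U, 7U left
rack 3: place 38U, 10U left
rack 1: place 13U, 5U left
rack 4: place 44U, 4U left
rack 5: place 35U, 13U left
rack 6: place 27U, 21U left
rack 7: place 37U, 11U left
rack 8: place 42U, 6U left
rack 9: place 26U, 22U left
rack 6: place 14U, 7U left
rack 10: place 36U, 12U left
rack 9: place 21U, 1U left
rack 11: place 32U, 16U left
rack 12: place 41U, 7U left
rack 13: place 36U, 12U left
13 racks × 48U = 624U; used 513U; unused 111U.

111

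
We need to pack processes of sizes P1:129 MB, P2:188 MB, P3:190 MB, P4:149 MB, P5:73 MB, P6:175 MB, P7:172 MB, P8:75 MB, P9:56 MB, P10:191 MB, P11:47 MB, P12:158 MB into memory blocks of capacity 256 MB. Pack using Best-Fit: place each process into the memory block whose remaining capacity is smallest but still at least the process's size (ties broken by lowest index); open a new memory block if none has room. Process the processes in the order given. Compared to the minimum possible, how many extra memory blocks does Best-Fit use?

0

Best-Fit: [129] [188] [190,56] [149,73] [175,75] [172] [191,47] [158] → 8 memory blocks.
8 processes exceed 128 MB (half the capacity), and no two of those can share a memory block, so at least 8 memory blocks are needed.
So 8 is already optimal.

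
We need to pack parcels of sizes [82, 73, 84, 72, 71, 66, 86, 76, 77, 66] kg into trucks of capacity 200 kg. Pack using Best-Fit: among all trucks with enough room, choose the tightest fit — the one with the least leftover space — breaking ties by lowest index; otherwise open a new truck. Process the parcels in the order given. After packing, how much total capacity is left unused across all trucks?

82 kg → truck 1 (remaining 118 kg)
73 kg → truck 1 (remaining 45 kg)
84 kg → truck 2 (remaining 116 kg)
72 kg → truck 2 (remaining 44 kg)
71 kg → truck 3 (remaining 129 kg)
66 kg → truck 3 (remaining 63 kg)
86 kg → truck 4 (remaining 114 kg)
76 kg → truck 4 (remaining 38 kg)
77 kg → truck 5 (remaining 123 kg)
66 kg → truck 5 (remaining 57 kg)
5 trucks × 200 kg = 1000 kg; used 753 kg; unused 247 kg.

247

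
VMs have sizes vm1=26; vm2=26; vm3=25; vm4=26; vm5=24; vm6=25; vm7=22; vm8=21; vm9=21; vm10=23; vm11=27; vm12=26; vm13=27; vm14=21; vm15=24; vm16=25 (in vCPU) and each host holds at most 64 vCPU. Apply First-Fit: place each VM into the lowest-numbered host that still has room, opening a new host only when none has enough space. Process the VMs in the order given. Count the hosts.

8

host 1: place vm1 (26 vCPU), 38 vCPU left
host 1: place vm2 (26 vCPU), 12 vCPU left
host 2: place vm3 (25 vCPU), 39 vCPU left
host 2: place vm4 (26 vCPU), 13 vCPU left
host 3: place vm5 (24 vCPU), 40 vCPU left
host 3: place vm6 (25 vCPU), 15 vCPU left
host 4: place vm7 (22 vCPU), 42 vCPU left
host 4: place vm8 (21 vCPU), 21 vCPU left
host 4: place vm9 (21 vCPU), 0 vCPU left
host 5: place vm10 (23 vCPU), 41 vCPU left
host 5: place vm11 (27 vCPU), 14 vCPU left
host 6: place vm12 (26 vCPU), 38 vCPU left
host 6: place vm13 (27 vCPU), 11 vCPU left
host 7: place vm14 (21 vCPU), 43 vCPU left
host 7: place vm15 (24 vCPU), 19 vCPU left
host 8: place vm16 (25 vCPU), 39 vCPU left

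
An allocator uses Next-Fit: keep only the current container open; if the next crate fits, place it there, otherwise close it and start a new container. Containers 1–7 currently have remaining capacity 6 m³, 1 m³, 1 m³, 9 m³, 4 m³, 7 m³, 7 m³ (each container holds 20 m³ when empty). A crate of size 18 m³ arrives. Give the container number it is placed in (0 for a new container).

Next-Fit only looks at container 7, which has 7 m³ free.
18 m³ does not fit, so a new container is opened.

0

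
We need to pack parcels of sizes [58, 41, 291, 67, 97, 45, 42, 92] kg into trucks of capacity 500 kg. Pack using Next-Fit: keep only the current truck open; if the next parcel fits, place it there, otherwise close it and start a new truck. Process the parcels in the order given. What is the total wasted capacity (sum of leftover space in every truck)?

267

truck 1: place 58 kg, 442 kg left
truck 1: place 41 kg, 401 kg left
truck 1: place 291 kg, 110 kg left
truck 1: place 67 kg, 43 kg left
truck 2: place 97 kg, 403 kg left
truck 2: place 45 kg, 358 kg left
truck 2: place 42 kg, 316 kg left
truck 2: place 92 kg, 224 kg left
2 trucks × 500 kg = 1000 kg; used 733 kg; unused 267 kg.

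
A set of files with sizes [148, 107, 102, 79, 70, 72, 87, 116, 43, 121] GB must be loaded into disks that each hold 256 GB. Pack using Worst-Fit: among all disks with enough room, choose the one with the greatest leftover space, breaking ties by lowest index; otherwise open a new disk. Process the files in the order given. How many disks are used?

5

148 GB → disk 1 (remaining 108 GB)
107 GB → disk 1 (remaining 1 GB)
102 GB → disk 2 (remaining 154 GB)
79 GB → disk 2 (remaining 75 GB)
70 GB → disk 2 (remaining 5 GB)
72 GB → disk 3 (remaining 184 GB)
87 GB → disk 3 (remaining 97 GB)
116 GB → disk 4 (remaining 140 GB)
43 GB → disk 4 (remaining 97 GB)
121 GB → disk 5 (remaining 135 GB)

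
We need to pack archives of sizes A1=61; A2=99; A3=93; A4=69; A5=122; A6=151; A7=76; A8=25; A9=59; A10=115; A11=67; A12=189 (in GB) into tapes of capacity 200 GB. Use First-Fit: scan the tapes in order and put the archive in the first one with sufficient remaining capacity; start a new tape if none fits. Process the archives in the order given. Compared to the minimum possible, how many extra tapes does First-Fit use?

1

First-Fit: [61,99,25] [93,69] [122,76] [151] [59,115] [67] [189] → 7 tapes.
Total size 1126 GB; any packing needs at least ⌈1126/200⌉ = 6 tapes.
An optimal packing achieves that bound: [189] [151,25] [122,76] [115,69] [99,93] [67,61,59] → 6 tapes.
Excess: 7 − 6 = 1.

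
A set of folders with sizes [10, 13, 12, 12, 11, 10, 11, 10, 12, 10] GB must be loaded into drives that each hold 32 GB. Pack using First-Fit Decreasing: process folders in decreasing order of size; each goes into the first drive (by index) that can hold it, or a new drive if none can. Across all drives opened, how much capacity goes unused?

Sorted descending: 13, 12, 12, 12, 11, 11, 10, 10, 10, 10.
13 GB → drive 1 (remaining 19 GB)
12 GB → drive 1 (remaining 7 GB)
12 GB → drive 2 (remaining 20 GB)
12 GB → drive 2 (remaining 8 GB)
11 GB → drive 3 (remaining 21 GB)
11 GB → drive 3 (remaining 10 GB)
10 GB → drive 3 (remaining 0 GB)
10 GB → drive 4 (remaining 22 GB)
10 GB → drive 4 (remaining 12 GB)
10 GB → drive 4 (remaining 2 GB)
4 drives × 32 GB = 128 GB; used 111 GB; unused 17 GB.

17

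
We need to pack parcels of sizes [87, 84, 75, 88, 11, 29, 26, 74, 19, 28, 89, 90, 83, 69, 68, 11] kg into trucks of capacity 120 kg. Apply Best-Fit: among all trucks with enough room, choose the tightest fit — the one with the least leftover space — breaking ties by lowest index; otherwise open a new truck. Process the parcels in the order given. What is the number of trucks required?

Put 87 kg in truck 1; 33 kg remain.
Put 84 kg in truck 2; 36 kg remain.
Put 75 kg in truck 3; 45 kg remain.
Put 88 kg in truck 4; 32 kg remain.
Put 11 kg in truck 4; 21 kg remain.
Put 29 kg in truck 1; 4 kg remain.
Put 26 kg in truck 2; 10 kg remain.
Put 74 kg in truck 5; 46 kg remain.
Put 19 kg in truck 4; 2 kg remain.
Put 28 kg in truck 3; 17 kg remain.
Put 89 kg in truck 6; 31 kg remain.
Put 90 kg in truck 7; 30 kg remain.
Put 83 kg in truck 8; 37 kg remain.
Put 69 kg in truck 9; 51 kg remain.
Put 68 kg in truck 10; 52 kg remain.
Put 11 kg in truck 3; 6 kg remain.
Final trucks: [87,29] [84,26] [75,28,11] [88,11,19] [74] [89] [90] [83] [69] [68].

10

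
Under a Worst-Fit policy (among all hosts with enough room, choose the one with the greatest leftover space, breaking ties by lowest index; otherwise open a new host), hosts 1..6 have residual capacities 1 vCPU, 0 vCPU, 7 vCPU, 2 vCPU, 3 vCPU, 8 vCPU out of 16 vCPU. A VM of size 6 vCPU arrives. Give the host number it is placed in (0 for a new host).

6

Hosts with room: host 3 (7 vCPU), host 6 (8 vCPU).
Most room is host 6 with 8 vCPU free.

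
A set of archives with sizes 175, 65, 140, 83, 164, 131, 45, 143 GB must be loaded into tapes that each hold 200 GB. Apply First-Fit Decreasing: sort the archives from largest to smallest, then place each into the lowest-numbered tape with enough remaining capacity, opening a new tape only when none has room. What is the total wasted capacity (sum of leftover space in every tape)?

Sorted descending: 175, 164, 143, 140, 131, 83, 65, 45.
tape 1: place 175 GB, 25 GB left
tape 2: place 164 GB, 36 GB left
tape 3: place 143 GB, 57 GB left
tape 4: place 140 GB, 60 GB left
tape 5: place 131 GB, 69 GB left
tape 6: place 83 GB, 117 GB left
tape 5: place 65 GB, 4 GB left
tape 3: place 45 GB, 12 GB left
6 tapes × 200 GB = 1200 GB; used 946 GB; unused 254 GB.

254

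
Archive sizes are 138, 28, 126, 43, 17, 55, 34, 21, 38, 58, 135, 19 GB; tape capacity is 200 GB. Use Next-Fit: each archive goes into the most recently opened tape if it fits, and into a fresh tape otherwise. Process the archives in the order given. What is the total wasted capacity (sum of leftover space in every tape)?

288

tape 1: place 138 GB, 62 GB left
tape 1: place 28 GB, 34 GB left
tape 2: place 126 GB, 74 GB left
tape 2: place 43 GB, 31 GB left
tape 2: place 17 GB, 14 GB left
tape 3: place 55 GB, 145 GB left
tape 3: place 34 GB, 111 GB left
tape 3: place 21 GB, 90 GB left
tape 3: place 38 GB, 52 GB left
tape 4: place 58 GB, 142 GB left
tape 4: place 135 GB, 7 GB left
tape 5: place 19 GB, 181 GB left
5 tapes × 200 GB = 1000 GB; used 712 GB; unused 288 GB.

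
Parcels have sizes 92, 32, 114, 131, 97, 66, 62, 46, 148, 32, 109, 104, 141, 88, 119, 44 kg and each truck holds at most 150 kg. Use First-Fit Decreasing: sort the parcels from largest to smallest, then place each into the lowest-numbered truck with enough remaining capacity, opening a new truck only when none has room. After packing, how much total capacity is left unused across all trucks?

225

Sorted descending: 148, 141, 131, 119, 114, 109, 104, 97, 92, 88, 66, 62, 46, 44, 32, 32.
truck 1: place 148 kg, 2 kg left
truck 2: place 141 kg, 9 kg left
truck 3: place 131 kg, 19 kg left
truck 4: place 119 kg, 31 kg left
truck 5: place 114 kg, 36 kg left
truck 6: place 109 kg, 41 kg left
truck 7: place 104 kg, 46 kg left
truck 8: place 97 kg, 53 kg left
truck 9: place 92 kg, 58 kg left
truck 10: place 88 kg, 62 kg left
truck 11: place 66 kg, 84 kg left
truck 10: place 62 kg, 0 kg left
truck 7: place 46 kg, 0 kg left
truck 8: place 44 kg, 9 kg left
truck 5: place 32 kg, 4 kg left
truck 6: place 32 kg, 9 kg left
11 trucks × 150 kg = 1650 kg; used 1425 kg; unused 225 kg.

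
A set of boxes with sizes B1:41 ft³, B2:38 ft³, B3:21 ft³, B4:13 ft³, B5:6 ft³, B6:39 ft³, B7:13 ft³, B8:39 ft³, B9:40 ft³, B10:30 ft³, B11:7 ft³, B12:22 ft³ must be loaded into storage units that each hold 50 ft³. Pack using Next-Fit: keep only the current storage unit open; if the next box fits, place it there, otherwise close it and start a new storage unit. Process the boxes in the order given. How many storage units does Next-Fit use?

9 storage units

B1 (41 ft³) → storage unit 1 (remaining 9 ft³)
B2 (38 ft³) → storage unit 2 (remaining 12 ft³)
B3 (21 ft³) → storage unit 3 (remaining 29 ft³)
B4 (13 ft³) → storage unit 3 (remaining 16 ft³)
B5 (6 ft³) → storage unit 3 (remaining 10 ft³)
B6 (39 ft³) → storage unit 4 (remaining 11 ft³)
B7 (13 ft³) → storage unit 5 (remaining 37 ft³)
B8 (39 ft³) → storage unit 6 (remaining 11 ft³)
B9 (40 ft³) → storage unit 7 (remaining 10 ft³)
B10 (30 ft³) → storage unit 8 (remaining 20 ft³)
B11 (7 ft³) → storage unit 8 (remaining 13 ft³)
B12 (22 ft³) → storage unit 9 (remaining 28 ft³)
Final storage units: [41] [38] [21,13,6] [39] [13] [39] [40] [30,7] [22].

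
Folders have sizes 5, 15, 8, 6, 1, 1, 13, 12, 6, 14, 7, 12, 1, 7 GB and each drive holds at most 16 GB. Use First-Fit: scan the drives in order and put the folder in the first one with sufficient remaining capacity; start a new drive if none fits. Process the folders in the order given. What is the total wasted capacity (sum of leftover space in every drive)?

20

Put 5 GB in drive 1; 11 GB remain.
Put 15 GB in drive 2; 1 GB remain.
Put 8 GB in drive 1; 3 GB remain.
Put 6 GB in drive 3; 10 GB remain.
Put 1 GB in drive 1; 2 GB remain.
Put 1 GB in drive 1; 1 GB remain.
Put 13 GB in drive 4; 3 GB remain.
Put 12 GB in drive 5; 4 GB remain.
Put 6 GB in drive 3; 4 GB remain.
Put 14 GB in drive 6; 2 GB remain.
Put 7 GB in drive 7; 9 GB remain.
Put 12 GB in drive 8; 4 GB remain.
Put 1 GB in drive 1; 0 GB remain.
Put 7 GB in drive 7; 2 GB remain.
8 drives × 16 GB = 128 GB; used 108 GB; unused 20 GB.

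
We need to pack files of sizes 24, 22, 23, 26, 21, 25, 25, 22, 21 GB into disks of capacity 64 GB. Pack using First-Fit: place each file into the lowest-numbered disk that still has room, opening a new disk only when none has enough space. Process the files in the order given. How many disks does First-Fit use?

Put 24 GB in disk 1; 40 GB remain.
Put 22 GB in disk 1; 18 GB remain.
Put 23 GB in disk 2; 41 GB remain.
Put 26 GB in disk 2; 15 GB remain.
Put 21 GB in disk 3; 43 GB remain.
Put 25 GB in disk 3; 18 GB remain.
Put 25 GB in disk 4; 39 GB remain.
Put 22 GB in disk 4; 17 GB remain.
Put 21 GB in disk 5; 43 GB remain.
Final disks: [24,22] [23,26] [21,25] [25,22] [21].

5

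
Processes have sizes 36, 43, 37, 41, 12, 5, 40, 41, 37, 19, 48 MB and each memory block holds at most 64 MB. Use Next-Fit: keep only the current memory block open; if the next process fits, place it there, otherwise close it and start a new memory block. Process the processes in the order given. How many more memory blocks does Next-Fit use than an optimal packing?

0

Next-Fit: [36] [43] [37] [41,12,5] [40] [41] [37,19] [48] → 8 memory blocks.
8 processes exceed 32 MB (half the capacity), and no two of those can share a memory block, so at least 8 memory blocks are needed.
So 8 is already optimal.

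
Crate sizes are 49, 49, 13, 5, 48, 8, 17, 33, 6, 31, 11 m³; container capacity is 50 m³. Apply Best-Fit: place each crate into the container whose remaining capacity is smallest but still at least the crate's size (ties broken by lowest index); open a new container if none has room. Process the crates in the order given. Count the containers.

container 1: place 49 m³, 1 m³ left
container 2: place 49 m³, 1 m³ left
container 3: place 13 m³, 37 m³ left
container 3: place 5 m³, 32 m³ left
container 4: place 48 m³, 2 m³ left
container 3: place 8 m³, 24 m³ left
container 3: place 17 m³, 7 m³ left
container 5: place 33 m³, 17 m³ left
container 3: place 6 m³, 1 m³ left
container 6: place 31 m³, 19 m³ left
container 5: place 11 m³, 6 m³ left

6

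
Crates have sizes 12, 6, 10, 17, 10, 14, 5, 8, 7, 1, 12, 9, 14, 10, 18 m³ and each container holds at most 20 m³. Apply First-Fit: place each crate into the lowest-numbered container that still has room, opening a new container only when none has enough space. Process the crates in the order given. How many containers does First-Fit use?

9

12 m³ → container 1 (remaining 8 m³)
6 m³ → container 1 (remaining 2 m³)
10 m³ → container 2 (remaining 10 m³)
17 m³ → container 3 (remaining 3 m³)
10 m³ → container 2 (remaining 0 m³)
14 m³ → container 4 (remaining 6 m³)
5 m³ → container 4 (remaining 1 m³)
8 m³ → container 5 (remaining 12 m³)
7 m³ → container 5 (remaining 5 m³)
1 m³ → container 1 (remaining 1 m³)
12 m³ → container 6 (remaining 8 m³)
9 m³ → container 7 (remaining 11 m³)
14 m³ → container 8 (remaining 6 m³)
10 m³ → container 7 (remaining 1 m³)
18 m³ → container 9 (remaining 2 m³)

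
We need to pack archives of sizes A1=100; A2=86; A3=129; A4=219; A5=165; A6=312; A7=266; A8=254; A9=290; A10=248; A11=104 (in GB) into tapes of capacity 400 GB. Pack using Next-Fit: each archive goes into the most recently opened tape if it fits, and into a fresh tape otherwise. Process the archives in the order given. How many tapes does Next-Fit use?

Put A1 (100 GB) in tape 1; 300 GB remain.
Put A2 (86 GB) in tape 1; 214 GB remain.
Put A3 (129 GB) in tape 1; 85 GB remain.
Put A4 (219 GB) in tape 2; 181 GB remain.
Put A5 (165 GB) in tape 2; 16 GB remain.
Put A6 (312 GB) in tape 3; 88 GB remain.
Put A7 (266 GB) in tape 4; 134 GB remain.
Put A8 (254 GB) in tape 5; 146 GB remain.
Put A9 (290 GB) in tape 6; 110 GB remain.
Put A10 (248 GB) in tape 7; 152 GB remain.
Put A11 (104 GB) in tape 7; 48 GB remain.
Final tapes: [100,86,129] [219,165] [312] [266] [254] [290] [248,104].

7 tapes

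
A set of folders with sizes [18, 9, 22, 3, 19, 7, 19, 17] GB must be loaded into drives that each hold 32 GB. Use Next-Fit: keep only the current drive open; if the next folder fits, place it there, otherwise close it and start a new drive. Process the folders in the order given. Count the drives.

5

Put 18 GB in drive 1; 14 GB remain.
Put 9 GB in drive 1; 5 GB remain.
Put 22 GB in drive 2; 10 GB remain.
Put 3 GB in drive 2; 7 GB remain.
Put 19 GB in drive 3; 13 GB remain.
Put 7 GB in drive 3; 6 GB remain.
Put 19 GB in drive 4; 13 GB remain.
Put 17 GB in drive 5; 15 GB remain.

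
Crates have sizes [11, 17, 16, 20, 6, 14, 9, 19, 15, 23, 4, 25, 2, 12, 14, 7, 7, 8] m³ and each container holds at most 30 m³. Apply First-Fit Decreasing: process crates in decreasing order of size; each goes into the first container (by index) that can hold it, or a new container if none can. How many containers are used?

8

Sorted descending: 25, 23, 20, 19, 17, 16, 15, 14, 14, 12, 11, 9, 8, 7, 7, 6, 4, 2.
Put 25 m³ in container 1; 5 m³ remain.
Put 23 m³ in container 2; 7 m³ remain.
Put 20 m³ in container 3; 10 m³ remain.
Put 19 m³ in container 4; 11 m³ remain.
Put 17 m³ in container 5; 13 m³ remain.
Put 16 m³ in container 6; 14 m³ remain.
Put 15 m³ in container 7; 15 m³ remain.
Put 14 m³ in container 6; 0 m³ remain.
Put 14 m³ in container 7; 1 m³ remain.
Put 12 m³ in container 5; 1 m³ remain.
Put 11 m³ in container 4; 0 m³ remain.
Put 9 m³ in container 3; 1 m³ remain.
Put 8 m³ in container 8; 22 m³ remain.
Put 7 m³ in container 2; 0 m³ remain.
Put 7 m³ in container 8; 15 m³ remain.
Put 6 m³ in container 8; 9 m³ remain.
Put 4 m³ in container 1; 1 m³ remain.
Put 2 m³ in container 8; 7 m³ remain.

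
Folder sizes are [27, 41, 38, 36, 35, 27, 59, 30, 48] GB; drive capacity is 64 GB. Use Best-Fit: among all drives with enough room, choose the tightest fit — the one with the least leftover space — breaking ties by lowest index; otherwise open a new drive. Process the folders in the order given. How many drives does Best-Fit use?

27 GB → drive 1 (remaining 37 GB)
41 GB → drive 2 (remaining 23 GB)
38 GB → drive 3 (remaining 26 GB)
36 GB → drive 1 (remaining 1 GB)
35 GB → drive 4 (remaining 29 GB)
27 GB → drive 4 (remaining 2 GB)
59 GB → drive 5 (remaining 5 GB)
30 GB → drive 6 (remaining 34 GB)
48 GB → drive 7 (remaining 16 GB)
Final drives: [27,36] [41] [38] [35,27] [59] [30] [48].

7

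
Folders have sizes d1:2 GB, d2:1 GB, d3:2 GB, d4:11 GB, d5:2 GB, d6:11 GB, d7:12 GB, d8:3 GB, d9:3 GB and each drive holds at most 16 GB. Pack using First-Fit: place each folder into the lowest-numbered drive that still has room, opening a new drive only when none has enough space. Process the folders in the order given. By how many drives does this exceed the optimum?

First-Fit: [2,1,2,11] [2,11,3] [12,3] → 3 drives.
Total size 47 GB; any packing needs at least ⌈47/16⌉ = 3 drives.
So 3 is already optimal.

0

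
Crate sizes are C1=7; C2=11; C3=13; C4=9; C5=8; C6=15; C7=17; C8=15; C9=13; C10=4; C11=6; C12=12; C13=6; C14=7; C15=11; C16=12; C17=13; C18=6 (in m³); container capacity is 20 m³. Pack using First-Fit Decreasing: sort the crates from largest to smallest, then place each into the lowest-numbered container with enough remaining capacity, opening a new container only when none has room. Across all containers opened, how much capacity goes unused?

Sorted descending: 17, 15, 15, 13, 13, 13, 12, 12, 11, 11, 9, 8, 7, 7, 6, 6, 6, 4.
Put 17 m³ in container 1; 3 m³ remain.
Put 15 m³ in container 2; 5 m³ remain.
Put 15 m³ in container 3; 5 m³ remain.
Put 13 m³ in container 4; 7 m³ remain.
Put 13 m³ in container 5; 7 m³ remain.
Put 13 m³ in container 6; 7 m³ remain.
Put 12 m³ in container 7; 8 m³ remain.
Put 12 m³ in container 8; 8 m³ remain.
Put 11 m³ in container 9; 9 m³ remain.
Put 11 m³ in container 10; 9 m³ remain.
Put 9 m³ in container 9; 0 m³ remain.
Put 8 m³ in container 7; 0 m³ remain.
Put 7 m³ in container 4; 0 m³ remain.
Put 7 m³ in container 5; 0 m³ remain.
Put 6 m³ in container 6; 1 m³ remain.
Put 6 m³ in container 8; 2 m³ remain.
Put 6 m³ in container 10; 3 m³ remain.
Put 4 m³ in container 2; 1 m³ remain.
10 containers × 20 m³ = 200 m³; used 185 m³; unused 15 m³.

15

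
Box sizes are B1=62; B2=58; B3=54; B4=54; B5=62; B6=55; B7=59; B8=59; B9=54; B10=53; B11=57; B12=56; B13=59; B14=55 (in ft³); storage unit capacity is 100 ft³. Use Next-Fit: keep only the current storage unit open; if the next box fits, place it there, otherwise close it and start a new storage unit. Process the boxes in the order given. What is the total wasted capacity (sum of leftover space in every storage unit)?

603

storage unit 1: place B1 (62 ft³), 38 ft³ left
storage unit 2: place B2 (58 ft³), 42 ft³ left
storage unit 3: place B3 (54 ft³), 46 ft³ left
storage unit 4: place B4 (54 ft³), 46 ft³ left
storage unit 5: place B5 (62 ft³), 38 ft³ left
storage unit 6: place B6 (55 ft³), 45 ft³ left
storage unit 7: place B7 (59 ft³), 41 ft³ left
storage unit 8: place B8 (59 ft³), 41 ft³ left
storage unit 9: place B9 (54 ft³), 46 ft³ left
storage unit 10: place B10 (53 ft³), 47 ft³ left
storage unit 11: place B11 (57 ft³), 43 ft³ left
storage unit 12: place B12 (56 ft³), 44 ft³ left
storage unit 13: place B13 (59 ft³), 41 ft³ left
storage unit 14: place B14 (55 ft³), 45 ft³ left
14 storage units × 100 ft³ = 1400 ft³; used 797 ft³; unused 603 ft³.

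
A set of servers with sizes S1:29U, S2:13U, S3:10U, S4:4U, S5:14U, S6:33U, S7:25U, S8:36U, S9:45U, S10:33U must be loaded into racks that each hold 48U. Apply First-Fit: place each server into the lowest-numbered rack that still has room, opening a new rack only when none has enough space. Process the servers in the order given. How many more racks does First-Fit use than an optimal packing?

1

First-Fit: [29,13,4] [10,14] [33] [25] [36] [45] [33] → 7 racks.
Total size 242U; any packing needs at least ⌈242/48⌉ = 6 racks.
An optimal packing achieves that bound: [45] [36,10] [33,14] [33,13] [29,4] [25] → 6 racks.
Excess: 7 − 6 = 1.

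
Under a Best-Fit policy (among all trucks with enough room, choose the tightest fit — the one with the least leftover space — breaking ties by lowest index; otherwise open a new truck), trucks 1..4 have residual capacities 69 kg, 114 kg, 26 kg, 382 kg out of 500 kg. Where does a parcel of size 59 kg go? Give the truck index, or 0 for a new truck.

1

Trucks with room: truck 1 (69 kg), truck 2 (114 kg), truck 4 (382 kg).
Tightest fit is truck 1 with 69 kg free.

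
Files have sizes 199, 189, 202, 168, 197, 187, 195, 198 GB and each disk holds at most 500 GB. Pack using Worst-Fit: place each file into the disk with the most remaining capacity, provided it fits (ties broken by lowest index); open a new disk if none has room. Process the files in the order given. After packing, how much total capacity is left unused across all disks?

199 GB → disk 1 (remaining 301 GB)
189 GB → disk 1 (remaining 112 GB)
202 GB → disk 2 (remaining 298 GB)
168 GB → disk 2 (remaining 130 GB)
197 GB → disk 3 (remaining 303 GB)
187 GB → disk 3 (remaining 116 GB)
195 GB → disk 4 (remaining 305 GB)
198 GB → disk 4 (remaining 107 GB)
4 disks × 500 GB = 2000 GB; used 1535 GB; unused 465 GB.

465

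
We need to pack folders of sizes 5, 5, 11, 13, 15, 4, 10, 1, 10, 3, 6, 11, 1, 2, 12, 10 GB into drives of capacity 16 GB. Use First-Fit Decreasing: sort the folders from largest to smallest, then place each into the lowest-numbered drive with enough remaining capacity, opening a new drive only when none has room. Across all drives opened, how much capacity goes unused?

Sorted descending: 15, 13, 12, 11, 11, 10, 10, 10, 6, 5, 5, 4, 3, 2, 1, 1.
drive 1: place 15 GB, 1 GB left
drive 2: place 13 GB, 3 GB left
drive 3: place 12 GB, 4 GB left
drive 4: place 11 GB, 5 GB left
drive 5: place 11 GB, 5 GB left
drive 6: place 10 GB, 6 GB left
drive 7: place 10 GB, 6 GB left
drive 8: place 10 GB, 6 GB left
drive 6: place 6 GB, 0 GB left
drive 4: place 5 GB, 0 GB left
drive 5: place 5 GB, 0 GB left
drive 3: place 4 GB, 0 GB left
drive 2: place 3 GB, 0 GB left
drive 7: place 2 GB, 4 GB left
drive 1: place 1 GB, 0 GB left
drive 7: place 1 GB, 3 GB left
8 drives × 16 GB = 128 GB; used 119 GB; unused 9 GB.

9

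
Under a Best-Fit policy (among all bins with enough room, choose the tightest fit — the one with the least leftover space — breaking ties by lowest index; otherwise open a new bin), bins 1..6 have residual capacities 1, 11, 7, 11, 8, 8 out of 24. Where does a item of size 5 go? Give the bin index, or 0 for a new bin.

3

Bins with room: bin 2 (11), bin 3 (7), bin 4 (11), bin 5 (8), bin 6 (8).
Tightest fit is bin 3 with 7 free.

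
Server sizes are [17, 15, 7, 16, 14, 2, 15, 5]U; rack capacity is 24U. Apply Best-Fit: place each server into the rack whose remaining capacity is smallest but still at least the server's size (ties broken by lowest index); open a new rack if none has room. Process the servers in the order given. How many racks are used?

5

rack 1: place 17U, 7U left
rack 2: place 15U, 9U left
rack 1: place 7U, 0U left
rack 3: place 16U, 8U left
rack 4: place 14U, 10U left
rack 3: place 2U, 6U left
rack 5: place 15U, 9U left
rack 3: place 5U, 1U left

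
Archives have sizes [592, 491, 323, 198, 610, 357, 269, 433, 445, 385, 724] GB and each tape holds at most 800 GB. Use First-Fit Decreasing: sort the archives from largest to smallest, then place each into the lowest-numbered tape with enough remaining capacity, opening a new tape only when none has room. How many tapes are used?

7

Sorted descending: 724, 610, 592, 491, 445, 433, 385, 357, 323, 269, 198.
724 GB → tape 1 (remaining 76 GB)
610 GB → tape 2 (remaining 190 GB)
592 GB → tape 3 (remaining 208 GB)
491 GB → tape 4 (remaining 309 GB)
445 GB → tape 5 (remaining 355 GB)
433 GB → tape 6 (remaining 367 GB)
385 GB → tape 7 (remaining 415 GB)
357 GB → tape 6 (remaining 10 GB)
323 GB → tape 5 (remaining 32 GB)
269 GB → tape 4 (remaining 40 GB)
198 GB → tape 3 (remaining 10 GB)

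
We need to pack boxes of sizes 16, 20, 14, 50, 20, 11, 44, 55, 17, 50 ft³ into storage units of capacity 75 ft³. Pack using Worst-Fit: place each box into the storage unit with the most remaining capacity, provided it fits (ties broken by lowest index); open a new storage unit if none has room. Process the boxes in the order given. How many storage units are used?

16 ft³ → storage unit 1 (remaining 59 ft³)
20 ft³ → storage unit 1 (remaining 39 ft³)
14 ft³ → storage unit 1 (remaining 25 ft³)
50 ft³ → storage unit 2 (remaining 25 ft³)
20 ft³ → storage unit 1 (remaining 5 ft³)
11 ft³ → storage unit 2 (remaining 14 ft³)
44 ft³ → storage unit 3 (remaining 31 ft³)
55 ft³ → storage unit 4 (remaining 20 ft³)
17 ft³ → storage unit 3 (remaining 14 ft³)
50 ft³ → storage unit 5 (remaining 25 ft³)
Final storage units: [16,20,14,20] [50,11] [44,17] [55] [50].

5 storage units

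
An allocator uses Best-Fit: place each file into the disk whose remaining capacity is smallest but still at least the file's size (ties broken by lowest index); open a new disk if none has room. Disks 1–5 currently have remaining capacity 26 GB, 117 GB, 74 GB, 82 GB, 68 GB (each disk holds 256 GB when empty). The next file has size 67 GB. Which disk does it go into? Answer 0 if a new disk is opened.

Disks with room: disk 2 (117 GB), disk 3 (74 GB), disk 4 (82 GB), disk 5 (68 GB).
Tightest fit is disk 5 with 68 GB free.

5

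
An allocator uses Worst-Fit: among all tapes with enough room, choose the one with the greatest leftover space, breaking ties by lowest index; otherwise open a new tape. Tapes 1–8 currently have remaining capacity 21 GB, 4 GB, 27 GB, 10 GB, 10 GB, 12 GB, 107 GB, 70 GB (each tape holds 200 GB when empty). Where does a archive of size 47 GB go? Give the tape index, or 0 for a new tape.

7

Tapes with room: tape 7 (107 GB), tape 8 (70 GB).
Most room is tape 7 with 107 GB free.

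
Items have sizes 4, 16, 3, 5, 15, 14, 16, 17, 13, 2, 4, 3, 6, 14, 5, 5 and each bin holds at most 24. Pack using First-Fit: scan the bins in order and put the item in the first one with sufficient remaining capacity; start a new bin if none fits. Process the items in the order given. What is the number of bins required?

7 bins

Put 4 in bin 1; 20 remain.
Put 16 in bin 1; 4 remain.
Put 3 in bin 1; 1 remain.
Put 5 in bin 2; 19 remain.
Put 15 in bin 2; 4 remain.
Put 14 in bin 3; 10 remain.
Put 16 in bin 4; 8 remain.
Put 17 in bin 5; 7 remain.
Put 13 in bin 6; 11 remain.
Put 2 in bin 2; 2 remain.
Put 4 in bin 3; 6 remain.
Put 3 in bin 3; 3 remain.
Put 6 in bin 4; 2 remain.
Put 14 in bin 7; 10 remain.
Put 5 in bin 5; 2 remain.
Put 5 in bin 6; 6 remain.
Final bins: [4,16,3] [5,15,2] [14,4,3] [16,6] [17,5] [13,5] [14].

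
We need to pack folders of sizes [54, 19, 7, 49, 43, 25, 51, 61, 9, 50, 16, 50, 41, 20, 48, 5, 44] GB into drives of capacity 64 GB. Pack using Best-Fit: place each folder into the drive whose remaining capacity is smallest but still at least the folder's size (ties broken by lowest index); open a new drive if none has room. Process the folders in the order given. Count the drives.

11

Put 54 GB in drive 1; 10 GB remain.
Put 19 GB in drive 2; 45 GB remain.
Put 7 GB in drive 1; 3 GB remain.
Put 49 GB in drive 3; 15 GB remain.
Put 43 GB in drive 2; 2 GB remain.
Put 25 GB in drive 4; 39 GB remain.
Put 51 GB in drive 5; 13 GB remain.
Put 61 GB in drive 6; 3 GB remain.
Put 9 GB in drive 5; 4 GB remain.
Put 50 GB in drive 7; 14 GB remain.
Put 16 GB in drive 4; 23 GB remain.
Put 50 GB in drive 8; 14 GB remain.
Put 41 GB in drive 9; 23 GB remain.
Put 20 GB in drive 4; 3 GB remain.
Put 48 GB in drive 10; 16 GB remain.
Put 5 GB in drive 7; 9 GB remain.
Put 44 GB in drive 11; 20 GB remain.
Final drives: [54,7] [19,43] [49] [25,16,20] [51,9] [61] [50,5] [50] [41] [48] [44].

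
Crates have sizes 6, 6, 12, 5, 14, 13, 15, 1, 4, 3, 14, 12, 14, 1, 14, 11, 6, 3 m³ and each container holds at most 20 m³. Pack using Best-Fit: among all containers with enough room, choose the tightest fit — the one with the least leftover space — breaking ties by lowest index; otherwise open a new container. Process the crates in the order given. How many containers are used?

Put 6 m³ in container 1; 14 m³ remain.
Put 6 m³ in container 1; 8 m³ remain.
Put 12 m³ in container 2; 8 m³ remain.
Put 5 m³ in container 1; 3 m³ remain.
Put 14 m³ in container 3; 6 m³ remain.
Put 13 m³ in container 4; 7 m³ remain.
Put 15 m³ in container 5; 5 m³ remain.
Put 1 m³ in container 1; 2 m³ remain.
Put 4 m³ in container 5; 1 m³ remain.
Put 3 m³ in container 3; 3 m³ remain.
Put 14 m³ in container 6; 6 m³ remain.
Put 12 m³ in container 7; 8 m³ remain.
Put 14 m³ in container 8; 6 m³ remain.
Put 1 m³ in container 5; 0 m³ remain.
Put 14 m³ in container 9; 6 m³ remain.
Put 11 m³ in container 10; 9 m³ remain.
Put 6 m³ in container 6; 0 m³ remain.
Put 3 m³ in container 3; 0 m³ remain.
Final containers: [6,6,5,1] [12] [14,3,3] [13] [15,4,1] [14,6] [12] [14] [14] [11].

10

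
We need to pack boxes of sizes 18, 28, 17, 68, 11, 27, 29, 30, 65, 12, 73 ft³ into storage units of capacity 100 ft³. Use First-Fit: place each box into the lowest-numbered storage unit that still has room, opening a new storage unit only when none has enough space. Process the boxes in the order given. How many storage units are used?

5

18 ft³ → storage unit 1 (remaining 82 ft³)
28 ft³ → storage unit 1 (remaining 54 ft³)
17 ft³ → storage unit 1 (remaining 37 ft³)
68 ft³ → storage unit 2 (remaining 32 ft³)
11 ft³ → storage unit 1 (remaining 26 ft³)
27 ft³ → storage unit 2 (remaining 5 ft³)
29 ft³ → storage unit 3 (remaining 71 ft³)
30 ft³ → storage unit 3 (remaining 41 ft³)
65 ft³ → storage unit 4 (remaining 35 ft³)
12 ft³ → storage unit 1 (remaining 14 ft³)
73 ft³ → storage unit 5 (remaining 27 ft³)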